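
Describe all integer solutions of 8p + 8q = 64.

Step 1: Compute gcd(8, 8) = 8.
Since 8 divides 64, solutions exist.

Step 2: Find a particular solution using extended Euclidean algorithm.
We get p₀ = 0, q₀ = 8.
Check: 8*0 + 8*8 = 64 = 64 ✓

Step 3: Write the general solution.
p = 0 + (8/8)t = 0 + 1t
q = 8 - (8/8)t = 8 - 1t
for any integer t.

p = 0 + 1t, q = 8 - 1t for integer t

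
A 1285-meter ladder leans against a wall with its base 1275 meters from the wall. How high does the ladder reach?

The ladder, wall, and ground form a right triangle with hypotenuse 1285 and one leg 1275.
By the Pythagorean theorem: h² = 1285² - 1275² = 1651225 - 1625625 = 25600
h = √25600 = 160 meters

160 meters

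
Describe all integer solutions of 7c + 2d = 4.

Step 1: Compute gcd(7, 2) = 1.
Since 1 divides 4, solutions exist.

Step 2: Find a particular solution using extended Euclidean algorithm.
We get c₀ = 4, d₀ = -12.
Check: 7*4 + 2*-12 = 4 = 4 ✓

Step 3: Write the general solution.
c = 4 + (2/1)t = 4 + 2t
d = -12 - (7/1)t = -12 - 7t
for any integer t.

c = 4 + 2t, d = -12 - 7t for integer t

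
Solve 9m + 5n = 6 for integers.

Step 1: Check solvability.
gcd(9, 5) = 1
Since 1 divides 6, solutions exist.

Step 2: Apply extended Euclidean algorithm to find gcd.
We find integers such that 9*x0 + 5*y0 = 1

Step 3: Scale the particular solution.
Multiply by 6/1 = 6:
m = -6, n = 12

Step 4: Verify.
9*(-6) + 5*(12) = 6 = 6 ✓

m = -6, n = 12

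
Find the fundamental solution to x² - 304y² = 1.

We seek the smallest positive integers (x, y) with x² - 304y² = 1, i.e., x² = 304y² + 1.
Try successive y values:
y = 1: x² = 304·1² + 1 = 305, not a perfect square
y = 2: x² = 304·2² + 1 = 1217, not a perfect square
y = 3: x² = 304·3² + 1 = 2737, not a perfect square
... continuing the search (or via continued fractions) ...
y = 3315: x² = 304·3315² + 1 = 3340724401, x = 57799 ✓

Verify: 57799² - 304·3315² = 3340724401 - 3340724400 = 1 ✓

x = 57799, y = 3315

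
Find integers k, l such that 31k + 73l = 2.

Step 1: Check solvability.
gcd(31, 73) = 1
Since 1 divides 2, solutions exist.

Step 2: Apply extended Euclidean algorithm to find gcd.
We find integers such that 31*x0 + 73*y0 = 1

Step 3: Scale the particular solution.
Multiply by 2/1 = 2:
k = 66, l = -28

Step 4: Verify.
31*(66) + 73*(-28) = 2 = 2 ✓

k = 66, l = -28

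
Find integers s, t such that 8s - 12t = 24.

Step 1: Check solvability.
gcd(8, 12) = 4
Since 4 divides 24, solutions exist.

Step 2: Apply extended Euclidean algorithm to find gcd.
We find integers such that 8*x0 + 12*y0 = 4

Step 3: Scale the particular solution.
Multiply by 24/4 = 6:
s = -6, t = -6

Step 4: Verify.
8*(-6) - 12*(-6) = 24 = 24 ✓

s = -6, t = -6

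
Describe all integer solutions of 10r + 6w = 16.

Step 1: Compute gcd(10, 6) = 2.
Since 2 divides 16, solutions exist.

Step 2: Find a particular solution using extended Euclidean algorithm.
We get r₀ = -8, w₀ = 16.
Check: 10*-8 + 6*16 = 16 = 16 ✓

Step 3: Write the general solution.
r = -8 + (6/2)t = -8 + 3t
w = 16 - (10/2)t = 16 - 5t
for any integer t.

r = -8 + 3t, w = 16 - 5t for integer t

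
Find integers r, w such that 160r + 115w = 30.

Step 1: Check solvability.
gcd(160, 115) = 5
Since 5 divides 30, solutions exist.

Step 2: Apply extended Euclidean algorithm to find gcd.
We find integers such that 160*x0 + 115*y0 = 5

Step 3: Scale the particular solution.
Multiply by 30/5 = 6:
r = -30, w = 42

Step 4: Verify.
160*(-30) + 115*(42) = 30 = 30 ✓

r = -30, w = 42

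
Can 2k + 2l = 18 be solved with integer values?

Step 1: Compute gcd(2, 2).
gcd(2, 2) = 2

Step 2: Check divisibility.
Does 2 divide 18? 18 = 2 x 9, so yes.

By the theorem on linear Diophantine equations, 2k + 2l = 18 has integer solutions if and only if gcd(2, 2) divides 18. Since 2 | 18, solutions exist.

Yes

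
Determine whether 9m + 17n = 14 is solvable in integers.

Step 1: Compute gcd(9, 17).
gcd(9, 17) = 1

Step 2: Check divisibility.
Does 1 divide 14? 14 = 1 x 14, so yes.

By the theorem on linear Diophantine equations, 9m + 17n = 14 has integer solutions if and only if gcd(9, 17) divides 14. Since 1 | 14, solutions exist.

Yes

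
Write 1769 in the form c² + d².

We need to find integers c, d > 0 such that c² + d² = 1769.
Trying c = 13: d² = 1769 - 13² = 1769 - 169 = 1600
d = 40
Check: 13² + 40² = 169 + 1600 = 1769 ✓

1769 = 13² + 40²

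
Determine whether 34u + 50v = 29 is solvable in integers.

Step 1: Compute gcd(34, 50).
gcd(34, 50) = 2

Step 2: Check divisibility.
Does 2 divide 29? 29 = 2 x 14 + 1, so no.

By the theorem on linear Diophantine equations, 34u + 50v = 29 has integer solutions if and only if gcd(34, 50) divides 29. Since 2 does not divide 29, no solutions exist.

No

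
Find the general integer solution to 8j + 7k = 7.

Step 1: Compute gcd(8, 7) = 1.
Since 1 divides 7, solutions exist.

Step 2: Find a particular solution using extended Euclidean algorithm.
We get j₀ = 7, k₀ = -7.
Check: 8*7 + 7*-7 = 7 = 7 ✓

Step 3: Write the general solution.
j = 7 + (7/1)t = 7 + 7t
k = -7 - (8/1)t = -7 - 8t
for any integer t.

j = 7 + 7t, k = -7 - 8t for integer t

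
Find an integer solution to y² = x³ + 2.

Try small integer x values and check whether x³ + 2 is a perfect square.
x = -1: x³ + 2 = -1³ + 2 = -1 + 2 = 1
Is 1 a perfect square? 1² = 1 ✓
So (x, y) = (-1, 1) is a solution.

x = -1, y = 1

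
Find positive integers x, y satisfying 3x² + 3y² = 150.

Try small values of x and check whether (150 - 3x²)/3 is a perfect square.
x = 5: 3·5² = 75, so 3y² = 150 - 75 = 75, giving y² = 25, y = 5.
Check: 3·5² + 3·5² = 75 + 75 = 150 ✓

x = 5, y = 5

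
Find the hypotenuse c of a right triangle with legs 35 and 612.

c² = a² + b² = 35² + 612² = 1225 + 374544 = 375769
c = sqrt(375769) = 613

613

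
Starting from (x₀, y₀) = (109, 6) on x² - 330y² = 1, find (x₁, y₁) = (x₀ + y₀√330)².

Solutions to x² - Dy² = 1 are generated by powers of (x₀ + y₀√D).
The next solution satisfies x₁ + y₁√330 = (x₀ + y₀√330)², giving:
x₁ = x₀² + 330y₀² = 109² + 330·6² = 11881 + 11880 = 23761
y₁ = 2x₀y₀ = 2·109·6 = 1308

Verify: 23761² - 330·1308² = 564585121 - 564585120 = 1 ✓

x = 23761, y = 1308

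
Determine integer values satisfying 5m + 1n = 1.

Step 1: Check solvability.
gcd(5, 1) = 1
Since 1 divides 1, solutions exist.

Step 2: Apply extended Euclidean algorithm to find gcd.
We find integers such that 5*x0 + 1*y0 = 1

Step 3: Scale the particular solution.
Multiply by 1/1 = 1:
m = 0, n = 1

Step 4: Verify.
5*(0) + 1*(1) = 1 = 1 ✓

m = 0, n = 1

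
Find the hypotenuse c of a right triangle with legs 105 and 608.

c² = a² + b² = 105² + 608² = 11025 + 369664 = 380689
c = sqrt(380689) = 617

617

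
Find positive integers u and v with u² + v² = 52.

We need to find integers u, v > 0 such that u² + v² = 52.
Trying u = 4: v² = 52 - 4² = 52 - 16 = 36
v = 6
Check: 4² + 6² = 16 + 36 = 52 ✓

52 = 4² + 6²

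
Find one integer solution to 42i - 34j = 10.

Step 1: Check solvability.
gcd(42, 34) = 2
Since 2 divides 10, solutions exist.

Step 2: Apply extended Euclidean algorithm to find gcd.
We find integers such that 42*x0 + 34*y0 = 2

Step 3: Scale the particular solution.
Multiply by 10/2 = 5:
i = -20, j = -25

Step 4: Verify.
42*(-20) - 34*(-25) = 10 = 10 ✓

i = -20, j = -25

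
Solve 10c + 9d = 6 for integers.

Step 1: Check solvability.
gcd(10, 9) = 1
Since 1 divides 6, solutions exist.

Step 2: Apply extended Euclidean algorithm to find gcd.
We find integers such that 10*x0 + 9*y0 = 1

Step 3: Scale the particular solution.
Multiply by 6/1 = 6:
c = 6, d = -6

Step 4: Verify.
10*(6) + 9*(-6) = 6 = 6 ✓

c = 6, d = -6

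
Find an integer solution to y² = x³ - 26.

Try small integer x values and check whether x³ - 26 is a perfect square.
x = 3: x³ - 26 = 3³ - 26 = 27 - 26 = 1
Is 1 a perfect square? 1² = 1 ✓
So (x, y) = (3, -1) is a solution.

x = 3, y = -1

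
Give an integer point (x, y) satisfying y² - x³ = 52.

Try small integer x values and check whether x³ + 52 is a perfect square.
x = -3: x³ + 52 = -3³ + 52 = -27 + 52 = 25
Is 25 a perfect square? 5² = 25 ✓
So (x, y) = (-3, 5) is a solution.

x = -3, y = 5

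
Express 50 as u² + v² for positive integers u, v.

We need to find integers u, v > 0 such that u² + v² = 50.
Trying u = 1: v² = 50 - 1² = 50 - 1 = 49
v = 7
Check: 1² + 7² = 1 + 49 = 50 ✓

50 = 1² + 7²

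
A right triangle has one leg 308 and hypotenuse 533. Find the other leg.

a² = c² - b² = 284089 - 94864 = 189225
a = 435

435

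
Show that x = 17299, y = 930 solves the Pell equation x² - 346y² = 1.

Compute x² = 17299² = 299255401
Compute 346y² = 346·930² = 346·864900 = 299255400
x² - 346y² = 299255401 - 299255400 = 1
Since this equals 1, (17299, 930) is a solution.

Yes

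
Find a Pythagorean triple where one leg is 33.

We need the other leg and hypotenuse such that 33² + x² = c².
Take x = 544, c = 545: 33² + 544² = 1089 + 295936 = 297025 = 545² ✓
Triple: (33, 544, 545)

(33, 544, 545)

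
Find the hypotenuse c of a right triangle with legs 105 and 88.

c² = a² + b² = 105² + 88² = 11025 + 7744 = 18769
c = 137

137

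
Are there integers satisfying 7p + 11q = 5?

Step 1: Compute gcd(7, 11).
gcd(7, 11) = 1

Step 2: Check divisibility.
Does 1 divide 5? 5 = 1 x 5, so yes.

By the theorem on linear Diophantine equations, 7p + 11q = 5 has integer solutions if and only if gcd(7, 11) divides 5. Since 1 | 5, solutions exist.

Yes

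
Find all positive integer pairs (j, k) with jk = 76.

The positive divisors of 76 are: 1, 2, 4, 19, 38, 76.
Each divisor d gives the pair (d, 76/d):
(1, 76), (2, 38), (4, 19), (19, 4), (38, 2), (76, 1)

(1, 76), (2, 38), (4, 19), (19, 4), (38, 2), (76, 1)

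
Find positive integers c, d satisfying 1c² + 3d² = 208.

Try small values of c and check whether (208 - 1c²)/3 is a perfect square.
c = 4: 1·4² = 16, so 3d² = 208 - 16 = 192, giving d² = 64, d = 8.
Check: 1·4² + 3·8² = 16 + 192 = 208 ✓

c = 4, d = 8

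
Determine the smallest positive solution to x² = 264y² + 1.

We seek the smallest positive integers (x, y) with x² - 264y² = 1, i.e., x² = 264y² + 1.
Try successive y values:
y = 1: x² = 264·1² + 1 = 265, not a perfect square
y = 2: x² = 264·2² + 1 = 1057, not a perfect square
y = 3: x² = 264·3² + 1 = 2377, not a perfect square
... continuing the search (or via continued fractions) ...
y = 4: x² = 264·4² + 1 = 4225, x = 65 ✓

Verify: 65² - 264·4² = 4225 - 4224 = 1 ✓

x = 65, y = 4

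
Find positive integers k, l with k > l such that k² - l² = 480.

Factor: k² - l² = (k+l)(k-l) = 480.
We need two factors of 480 with the same parity.
Use k+l = 240 and k-l = 2 (product 240·2 = 480).
Adding: 2k = 242, so k = 121.
Subtracting: 2l = 238, so l = 119.
Check: 121² - 119² = 14641 - 14161 = 480 ✓

k = 121, l = 119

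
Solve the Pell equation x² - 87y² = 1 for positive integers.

We seek the smallest positive integers (x, y) with x² - 87y² = 1, i.e., x² = 87y² + 1.
Try successive y values:
y = 1: x² = 87·1² + 1 = 88, not a perfect square
y = 2: x² = 87·2² + 1 = 349, not a perfect square
y = 3: x² = 87·3² + 1 = 784, x = 28 ✓

Verify: 28² - 87·3² = 784 - 783 = 1 ✓

x = 28, y = 3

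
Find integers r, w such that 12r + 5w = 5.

Step 1: Check solvability.
gcd(12, 5) = 1
Since 1 divides 5, solutions exist.

Step 2: Apply extended Euclidean algorithm to find gcd.
We find integers such that 12*x0 + 5*y0 = 1

Step 3: Scale the particular solution.
Multiply by 5/1 = 5:
r = -10, w = 25

Step 4: Verify.
12*(-10) + 5*(25) = 5 = 5 ✓

r = -10, w = 25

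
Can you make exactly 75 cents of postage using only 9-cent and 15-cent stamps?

We need non-negative x, y with 9x + 15y = 75.
gcd(9, 15) = 3 divides 75, so integer solutions exist.
Search for a non-negative one: x = 0 gives 15y = 75 - 0 = 75, so y = 5.
Check: 9·0 + 15·5 = 75 ✓

Yes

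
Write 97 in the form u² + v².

We need to find integers u, v > 0 such that u² + v² = 97.
Trying u = 4: v² = 97 - 4² = 97 - 16 = 81
v = 9
Check: 4² + 9² = 16 + 81 = 97 ✓

97 = 4² + 9²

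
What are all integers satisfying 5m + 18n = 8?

Step 1: Compute gcd(5, 18) = 1.
Since 1 divides 8, solutions exist.

Step 2: Find a particular solution using extended Euclidean algorithm.
We get m₀ = -56, n₀ = 16.
Check: 5*-56 + 18*16 = 8 = 8 ✓

Step 3: Write the general solution.
m = -56 + (18/1)t = -56 + 18t
n = 16 - (5/1)t = 16 - 5t
for any integer t.

m = -56 + 18t, n = 16 - 5t for integer t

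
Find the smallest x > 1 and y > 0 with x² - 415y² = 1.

We seek the smallest positive integers (x, y) with x² - 415y² = 1, i.e., x² = 415y² + 1.
Try successive y values:
y = 1: x² = 415·1² + 1 = 416, not a perfect square
y = 2: x² = 415·2² + 1 = 1661, not a perfect square
y = 3: x² = 415·3² + 1 = 3736, not a perfect square
... continuing the search (or via continued fractions) ...
y = 903849: x² = 415·903849² + 1 = 339031351142416, x = 18412804 ✓

Verify: 18412804² - 415·903849² = 339031351142416 - 339031351142415 = 1 ✓

x = 18412804, y = 903849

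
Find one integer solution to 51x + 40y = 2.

Step 1: Check solvability.
gcd(51, 40) = 1
Since 1 divides 2, solutions exist.

Step 2: Apply extended Euclidean algorithm to find gcd.
We find integers such that 51*x0 + 40*y0 = 1

Step 3: Scale the particular solution.
Multiply by 2/1 = 2:
x = 22, y = -28

Step 4: Verify.
51*(22) + 40*(-28) = 2 = 2 ✓

x = 22, y = -28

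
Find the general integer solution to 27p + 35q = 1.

Step 1: Compute gcd(27, 35) = 1.
Since 1 divides 1, solutions exist.

Step 2: Find a particular solution using extended Euclidean algorithm.
We get p₀ = 13, q₀ = -10.
Check: 27*13 + 35*-10 = 1 = 1 ✓

Step 3: Write the general solution.
p = 13 + (35/1)t = 13 + 35t
q = -10 - (27/1)t = -10 - 27t
for any integer t.

p = 13 + 35t, q = -10 - 27t for integer t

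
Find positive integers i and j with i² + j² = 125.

We need to find integers i, j > 0 such that i² + j² = 125.
Trying i = 2: j² = 125 - 2² = 125 - 4 = 121
j = 11
Check: 2² + 11² = 4 + 121 = 125 ✓

125 = 2² + 11²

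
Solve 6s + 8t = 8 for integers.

Step 1: Check solvability.
gcd(6, 8) = 2
Since 2 divides 8, solutions exist.

Step 2: Apply extended Euclidean algorithm to find gcd.
We find integers such that 6*x0 + 8*y0 = 2

Step 3: Scale the particular solution.
Multiply by 8/2 = 4:
s = -4, t = 4

Step 4: Verify.
6*(-4) + 8*(4) = 8 = 8 ✓

s = -4, t = 4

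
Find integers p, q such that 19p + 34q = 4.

Step 1: Check solvability.
gcd(19, 34) = 1
Since 1 divides 4, solutions exist.

Step 2: Apply extended Euclidean algorithm to find gcd.
We find integers such that 19*x0 + 34*y0 = 1

Step 3: Scale the particular solution.
Multiply by 4/1 = 4:
p = 36, q = -20

Step 4: Verify.
19*(36) + 34*(-20) = 4 = 4 ✓

p = 36, q = -20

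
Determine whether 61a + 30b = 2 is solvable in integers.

Step 1: Compute gcd(61, 30).
gcd(61, 30) = 1

Step 2: Check divisibility.
Does 1 divide 2? 2 = 1 x 2, so yes.

By the theorem on linear Diophantine equations, 61a + 30b = 2 has integer solutions if and only if gcd(61, 30) divides 2. Since 1 | 2, solutions exist.

Yes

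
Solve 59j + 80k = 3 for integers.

Step 1: Check solvability.
gcd(59, 80) = 1
Since 1 divides 3, solutions exist.

Step 2: Apply extended Euclidean algorithm to find gcd.
We find integers such that 59*x0 + 80*y0 = 1

Step 3: Scale the particular solution.
Multiply by 3/1 = 3:
j = 57, k = -42

Step 4: Verify.
59*(57) + 80*(-42) = 3 = 3 ✓

j = 57, k = -42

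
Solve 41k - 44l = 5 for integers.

Step 1: Check solvability.
gcd(41, 44) = 1
Since 1 divides 5, solutions exist.

Step 2: Apply extended Euclidean algorithm to find gcd.
We find integers such that 41*x0 + 44*y0 = 1

Step 3: Scale the particular solution.
Multiply by 5/1 = 5:
k = -75, l = -70

Step 4: Verify.
41*(-75) - 44*(-70) = 5 = 5 ✓

k = -75, l = -70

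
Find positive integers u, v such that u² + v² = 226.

Search for u with 226 - u² a perfect square.
u = 1: 226 - 1² = 226 - 1 = 225 = 15² ✓
So u = 1, v = 15.

u = 1, v = 15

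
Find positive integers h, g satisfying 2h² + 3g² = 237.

Try small values of h and check whether (237 - 2h²)/3 is a perfect square.
h = 9: 2·9² = 162, so 3g² = 237 - 162 = 75, giving g² = 25, g = 5.
Check: 2·9² + 3·5² = 162 + 75 = 237 ✓

h = 9, g = 5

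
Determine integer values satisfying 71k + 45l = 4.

Step 1: Check solvability.
gcd(71, 45) = 1
Since 1 divides 4, solutions exist.

Step 2: Apply extended Euclidean algorithm to find gcd.
We find integers such that 71*x0 + 45*y0 = 1

Step 3: Scale the particular solution.
Multiply by 4/1 = 4:
k = -76, l = 120

Step 4: Verify.
71*(-76) + 45*(120) = 4 = 4 ✓

k = -76, l = 120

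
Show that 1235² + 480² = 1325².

Compute a² + b²:
1235² + 480² = 1525225 + 230400 = 1755625
Compute c²:
1325² = 1755625
Since 1755625 = 1755625, it is a Pythagorean triple.

Yes, it is a Pythagorean triple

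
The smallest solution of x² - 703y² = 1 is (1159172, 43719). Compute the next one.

Solutions to x² - Dy² = 1 are generated by powers of (x₀ + y₀√D).
The next solution satisfies x₁ + y₁√703 = (x₀ + y₀√703)², giving:
x₁ = x₀² + 703y₀² = 1159172² + 703·43719² = 1343679725584 + 1343679725583 = 2687359451167
y₁ = 2x₀y₀ = 2·1159172·43719 = 101355681336

Verify: 2687359451167² - 703·101355681336² = 7221900819776599457661889 - 7221900819776599457661888 = 1 ✓

x = 2687359451167, y = 101355681336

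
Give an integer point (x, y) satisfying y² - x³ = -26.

Try small integer x values and check whether x³ - 26 is a perfect square.
x = 3: x³ - 26 = 3³ - 26 = 27 - 26 = 1
Is 1 a perfect square? 1² = 1 ✓
So (x, y) = (3, 1) is a solution.

x = 3, y = 1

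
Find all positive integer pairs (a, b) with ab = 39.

The positive divisors of 39 are: 1, 3, 13, 39.
Each divisor d gives the pair (d, 39/d):
(1, 39), (3, 13), (13, 3), (39, 1)

(1, 39), (3, 13), (13, 3), (39, 1)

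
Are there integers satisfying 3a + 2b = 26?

Step 1: Compute gcd(3, 2).
gcd(3, 2) = 1

Step 2: Check divisibility.
Does 1 divide 26? 26 = 1 x 26, so yes.

By the theorem on linear Diophantine equations, 3a + 2b = 26 has integer solutions if and only if gcd(3, 2) divides 26. Since 1 | 26, solutions exist.

Yes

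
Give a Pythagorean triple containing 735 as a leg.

We need the other leg and hypotenuse such that 735² + x² = c².
Take x = 4256, c = 4319: 735² + 4256² = 540225 + 18113536 = 18653761 = 4319² ✓
Triple: (735, 4256, 4319)

(735, 4256, 4319)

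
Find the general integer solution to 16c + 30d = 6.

Step 1: Compute gcd(16, 30) = 2.
Since 2 divides 6, solutions exist.

Step 2: Find a particular solution using extended Euclidean algorithm.
We get c₀ = 6, d₀ = -3.
Check: 16*6 + 30*-3 = 6 = 6 ✓

Step 3: Write the general solution.
c = 6 + (30/2)t = 6 + 15t
d = -3 - (16/2)t = -3 - 8t
for any integer t.

c = 6 + 15t, d = -3 - 8t for integer t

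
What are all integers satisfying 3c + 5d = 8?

Step 1: Compute gcd(3, 5) = 1.
Since 1 divides 8, solutions exist.

Step 2: Find a particular solution using extended Euclidean algorithm.
We get c₀ = 16, d₀ = -8.
Check: 3*16 + 5*-8 = 8 = 8 ✓

Step 3: Write the general solution.
c = 16 + (5/1)t = 16 + 5t
d = -8 - (3/1)t = -8 - 3t
for any integer t.

c = 16 + 5t, d = -8 - 3t for integer t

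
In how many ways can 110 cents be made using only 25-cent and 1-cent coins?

We need non-negative integers (x, y) with 25x + 1y = 110.
For each x from 0 to 4, check if (110 - 25x) is a non-negative multiple of 1.
Solutions (x, y): (0,110), (1,85), (2,60), (3,35), ...
Count: 5

5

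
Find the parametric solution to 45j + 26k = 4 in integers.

Step 1: Compute gcd(45, 26) = 1.
Since 1 divides 4, solutions exist.

Step 2: Find a particular solution using extended Euclidean algorithm.
We get j₀ = 44, k₀ = -76.
Check: 45*44 + 26*-76 = 4 = 4 ✓

Step 3: Write the general solution.
j = 44 + (26/1)t = 44 + 26t
k = -76 - (45/1)t = -76 - 45t
for any integer t.

j = 44 + 26t, k = -76 - 45t for integer t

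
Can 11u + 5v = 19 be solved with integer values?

Step 1: Compute gcd(11, 5).
gcd(11, 5) = 1

Step 2: Check divisibility.
Does 1 divide 19? 19 = 1 x 19, so yes.

By the theorem on linear Diophantine equations, 11u + 5v = 19 has integer solutions if and only if gcd(11, 5) divides 19. Since 1 | 19, solutions exist.

Yes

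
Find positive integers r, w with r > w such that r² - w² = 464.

Factor: r² - w² = (r+w)(r-w) = 464.
We need two factors of 464 with the same parity.
Use r+w = 232 and r-w = 2 (product 232·2 = 464).
Adding: 2r = 234, so r = 117.
Subtracting: 2w = 230, so w = 115.
Check: 117² - 115² = 13689 - 13225 = 464 ✓

r = 117, w = 115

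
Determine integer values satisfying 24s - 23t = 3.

Step 1: Check solvability.
gcd(24, 23) = 1
Since 1 divides 3, solutions exist.

Step 2: Apply extended Euclidean algorithm to find gcd.
We find integers such that 24*x0 + 23*y0 = 1

Step 3: Scale the particular solution.
Multiply by 3/1 = 3:
s = 3, t = 3

Step 4: Verify.
24*(3) - 23*(3) = 3 = 3 ✓

s = 3, t = 3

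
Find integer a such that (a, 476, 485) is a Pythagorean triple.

a² = c² - b² = 485² - 476² = 235225 - 226576 = 8649
a = sqrt(8649) = 93

93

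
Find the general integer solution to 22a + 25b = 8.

Step 1: Compute gcd(22, 25) = 1.
Since 1 divides 8, solutions exist.

Step 2: Find a particular solution using extended Euclidean algorithm.
We get a₀ = 64, b₀ = -56.
Check: 22*64 + 25*-56 = 8 = 8 ✓

Step 3: Write the general solution.
a = 64 + (25/1)t = 64 + 25t
b = -56 - (22/1)t = -56 - 22t
for any integer t.

a = 64 + 25t, b = -56 - 22t for integer t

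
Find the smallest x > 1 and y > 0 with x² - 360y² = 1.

We seek the smallest positive integers (x, y) with x² - 360y² = 1, i.e., x² = 360y² + 1.
Try successive y values:
y = 1: x² = 360·1² + 1 = 361, x = 19 ✓

Verify: 19² - 360·1² = 361 - 360 = 1 ✓

x = 19, y = 1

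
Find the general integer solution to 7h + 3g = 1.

Step 1: Compute gcd(7, 3) = 1.
Since 1 divides 1, solutions exist.

Step 2: Find a particular solution using extended Euclidean algorithm.
We get h₀ = 1, g₀ = -2.
Check: 7*1 + 3*-2 = 1 = 1 ✓

Step 3: Write the general solution.
h = 1 + (3/1)t = 1 + 3t
g = -2 - (7/1)t = -2 - 7t
for any integer t.

h = 1 + 3t, g = -2 - 7t for integer t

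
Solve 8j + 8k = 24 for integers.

Step 1: Check solvability.
gcd(8, 8) = 8
Since 8 divides 24, solutions exist.

Step 2: Apply extended Euclidean algorithm to find gcd.
We find integers such that 8*x0 + 8*y0 = 8

Step 3: Scale the particular solution.
Multiply by 24/8 = 3:
j = 0, k = 3

Step 4: Verify.
8*(0) + 8*(3) = 24 = 24 ✓

j = 0, k = 3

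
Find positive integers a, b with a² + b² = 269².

We need a² + b² = 269² = 72361.
Trying: 69² + 260² = 4761 + 67600 = 72361 ✓

(69, 260, 269)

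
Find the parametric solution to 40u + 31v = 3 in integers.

Step 1: Compute gcd(40, 31) = 1.
Since 1 divides 3, solutions exist.

Step 2: Find a particular solution using extended Euclidean algorithm.
We get u₀ = 21, v₀ = -27.
Check: 40*21 + 31*-27 = 3 = 3 ✓

Step 3: Write the general solution.
u = 21 + (31/1)t = 21 + 31t
v = -27 - (40/1)t = -27 - 40t
for any integer t.

u = 21 + 31t, v = -27 - 40t for integer t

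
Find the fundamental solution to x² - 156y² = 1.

We seek the smallest positive integers (x, y) with x² - 156y² = 1, i.e., x² = 156y² + 1.
Try successive y values:
y = 1: x² = 156·1² + 1 = 157, not a perfect square
y = 2: x² = 156·2² + 1 = 625, x = 25 ✓

Verify: 25² - 156·2² = 625 - 624 = 1 ✓

x = 25, y = 2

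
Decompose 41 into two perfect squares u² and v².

We need to find integers u, v > 0 such that u² + v² = 41.
Trying u = 4: v² = 41 - 4² = 41 - 16 = 25
v = 5
Check: 4² + 5² = 16 + 25 = 41 ✓

41 = 4² + 5²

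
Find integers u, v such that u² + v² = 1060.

We need to find integers u, v > 0 such that u² + v² = 1060.
Trying u = 6: v² = 1060 - 6² = 1060 - 36 = 1024
v = 32
Check: 6² + 32² = 36 + 1024 = 1060 ✓

1060 = 6² + 32²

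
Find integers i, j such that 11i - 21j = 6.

Step 1: Check solvability.
gcd(11, 21) = 1
Since 1 divides 6, solutions exist.

Step 2: Apply extended Euclidean algorithm to find gcd.
We find integers such that 11*x0 + 21*y0 = 1

Step 3: Scale the particular solution.
Multiply by 6/1 = 6:
i = 12, j = 6

Step 4: Verify.
11*(12) - 21*(6) = 6 = 6 ✓

i = 12, j = 6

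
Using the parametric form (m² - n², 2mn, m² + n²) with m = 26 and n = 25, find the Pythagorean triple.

a = m² - n² = 26² - 25² = 676 - 625 = 51
b = 2mn = 2·26·25 = 1300
c = m² + n² = 676 + 625 = 1301
Verify: 51² + 1300² = 2601 + 1690000 = 1692601 = 1301² ✓

(51, 1300, 1301)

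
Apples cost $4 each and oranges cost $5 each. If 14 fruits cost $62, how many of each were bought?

Let a = apples, o = oranges.
a + o = 14
4a + 5o = 62
Substitute o = 14 - a:
4a + 5(14 - a) = 62
(4 - 5)a = 62 - 70
-1a = -8
a = 8, o = 14 - 8 = 6

Apples: 8, Oranges: 6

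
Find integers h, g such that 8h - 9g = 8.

Step 1: Check solvability.
gcd(8, 9) = 1
Since 1 divides 8, solutions exist.

Step 2: Apply extended Euclidean algorithm to find gcd.
We find integers such that 8*x0 + 9*y0 = 1

Step 3: Scale the particular solution.
Multiply by 8/1 = 8:
h = -8, g = -8

Step 4: Verify.
8*(-8) - 9*(-8) = 8 = 8 ✓

h = -8, g = -8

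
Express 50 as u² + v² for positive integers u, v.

We need to find integers u, v > 0 such that u² + v² = 50.
Trying u = 1: v² = 50 - 1² = 50 - 1 = 49
v = 7
Check: 1² + 7² = 1 + 49 = 50 ✓

50 = 1² + 7²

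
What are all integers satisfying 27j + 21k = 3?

Step 1: Compute gcd(27, 21) = 3.
Since 3 divides 3, solutions exist.

Step 2: Find a particular solution using extended Euclidean algorithm.
We get j₀ = -3, k₀ = 4.
Check: 27*-3 + 21*4 = 3 = 3 ✓

Step 3: Write the general solution.
j = -3 + (21/3)t = -3 + 7t
k = 4 - (27/3)t = 4 - 9t
for any integer t.

j = -3 + 7t, k = 4 - 9t for integer t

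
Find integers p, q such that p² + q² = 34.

We need to find integers p, q > 0 such that p² + q² = 34.
Trying p = 3: q² = 34 - 3² = 34 - 9 = 25
q = 5
Check: 3² + 5² = 9 + 25 = 34 ✓

34 = 3² + 5²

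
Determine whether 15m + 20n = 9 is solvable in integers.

Step 1: Compute gcd(15, 20).
gcd(15, 20) = 5

Step 2: Check divisibility.
Does 5 divide 9? 9 = 5 x 1 + 4, so no.

By the theorem on linear Diophantine equations, 15m + 20n = 9 has integer solutions if and only if gcd(15, 20) divides 9. Since 5 does not divide 9, no solutions exist.

No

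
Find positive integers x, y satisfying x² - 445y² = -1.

We need x² = 445y² - 1. Try successive y:
y = 1: x² = 445·1² - 1 = 444, not a perfect square
y = 2: x² = 445·2² - 1 = 1779, not a perfect square
y = 3: x² = 445·3² - 1 = 4004, not a perfect square
...
y = 221: x² = 445·221² - 1 = 21734244 = 4662² ✓
Check: 4662² - 445·221² = 21734244 - 21734245 = -1 ✓

x = 4662, y = 221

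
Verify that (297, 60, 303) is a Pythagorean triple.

Compute a² + b²:
297² + 60² = 88209 + 3600 = 91809
Compute c²:
303² = 91809
Since 91809 = 91809, it is a Pythagorean triple.

Yes, it is a Pythagorean triple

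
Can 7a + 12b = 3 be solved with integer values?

Step 1: Compute gcd(7, 12).
gcd(7, 12) = 1

Step 2: Check divisibility.
Does 1 divide 3? 3 = 1 x 3, so yes.

By the theorem on linear Diophantine equations, 7a + 12b = 3 has integer solutions if and only if gcd(7, 12) divides 3. Since 1 | 3, solutions exist.

Yes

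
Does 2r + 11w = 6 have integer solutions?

Step 1: Compute gcd(2, 11).
gcd(2, 11) = 1

Step 2: Check divisibility.
Does 1 divide 6? 6 = 1 x 6, so yes.

By the theorem on linear Diophantine equations, 2r + 11w = 6 has integer solutions if and only if gcd(2, 11) divides 6. Since 1 | 6, solutions exist.

Yes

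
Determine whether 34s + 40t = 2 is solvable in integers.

Step 1: Compute gcd(34, 40).
gcd(34, 40) = 2

Step 2: Check divisibility.
Does 2 divide 2? 2 = 2 x 1, so yes.

By the theorem on linear Diophantine equations, 34s + 40t = 2 has integer solutions if and only if gcd(34, 40) divides 2. Since 2 | 2, solutions exist.

Yes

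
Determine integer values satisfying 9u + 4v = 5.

Step 1: Check solvability.
gcd(9, 4) = 1
Since 1 divides 5, solutions exist.

Step 2: Apply extended Euclidean algorithm to find gcd.
We find integers such that 9*x0 + 4*y0 = 1

Step 3: Scale the particular solution.
Multiply by 5/1 = 5:
u = 5, v = -10

Step 4: Verify.
9*(5) + 4*(-10) = 5 = 5 ✓

u = 5, v = -10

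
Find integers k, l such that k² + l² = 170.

We need to find integers k, l > 0 such that k² + l² = 170.
Trying k = 1: l² = 170 - 1² = 170 - 1 = 169
l = 13
Check: 1² + 13² = 1 + 169 = 170 ✓

170 = 1² + 13²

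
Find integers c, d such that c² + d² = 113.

We need to find integers c, d > 0 such that c² + d² = 113.
Trying c = 7: d² = 113 - 7² = 113 - 49 = 64
d = 8
Check: 7² + 8² = 49 + 64 = 113 ✓

113 = 7² + 8²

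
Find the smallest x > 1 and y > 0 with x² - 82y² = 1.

We seek the smallest positive integers (x, y) with x² - 82y² = 1, i.e., x² = 82y² + 1.
Try successive y values:
y = 1: x² = 82·1² + 1 = 83, not a perfect square
y = 2: x² = 82·2² + 1 = 329, not a perfect square
y = 3: x² = 82·3² + 1 = 739, not a perfect square
... continuing the search (or via continued fractions) ...
y = 18: x² = 82·18² + 1 = 26569, x = 163 ✓

Verify: 163² - 82·18² = 26569 - 26568 = 1 ✓

x = 163, y = 18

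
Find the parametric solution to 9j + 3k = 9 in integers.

Step 1: Compute gcd(9, 3) = 3.
Since 3 divides 9, solutions exist.

Step 2: Find a particular solution using extended Euclidean algorithm.
We get j₀ = 0, k₀ = 3.
Check: 9*0 + 3*3 = 9 = 9 ✓

Step 3: Write the general solution.
j = 0 + (3/3)t = 0 + 1t
k = 3 - (9/3)t = 3 - 3t
for any integer t.

j = 0 + 1t, k = 3 - 3t for integer t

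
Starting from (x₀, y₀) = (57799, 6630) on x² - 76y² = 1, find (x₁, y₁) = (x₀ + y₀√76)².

Solutions to x² - Dy² = 1 are generated by powers of (x₀ + y₀√D).
The next solution satisfies x₁ + y₁√76 = (x₀ + y₀√76)², giving:
x₁ = x₀² + 76y₀² = 57799² + 76·6630² = 3340724401 + 3340724400 = 6681448801
y₁ = 2x₀y₀ = 2·57799·6630 = 766414740

Verify: 6681448801² - 76·766414740² = 44641758080384337601 - 44641758080384337600 = 1 ✓

x = 6681448801, y = 766414740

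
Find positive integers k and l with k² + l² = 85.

We need to find integers k, l > 0 such that k² + l² = 85.
Trying k = 2: l² = 85 - 2² = 85 - 4 = 81
l = 9
Check: 2² + 9² = 4 + 81 = 85 ✓

85 = 2² + 9²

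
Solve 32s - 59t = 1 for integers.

Step 1: Check solvability.
gcd(32, 59) = 1
Since 1 divides 1, solutions exist.

Step 2: Apply extended Euclidean algorithm to find gcd.
We find integers such that 32*x0 + 59*y0 = 1

Step 3: Scale the particular solution.
Multiply by 1/1 = 1:
s = 24, t = 13

Step 4: Verify.
32*(24) - 59*(13) = 1 = 1 ✓

s = 24, t = 13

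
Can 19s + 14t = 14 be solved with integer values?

Step 1: Compute gcd(19, 14).
gcd(19, 14) = 1

Step 2: Check divisibility.
Does 1 divide 14? 14 = 1 x 14, so yes.

By the theorem on linear Diophantine equations, 19s + 14t = 14 has integer solutions if and only if gcd(19, 14) divides 14. Since 1 | 14, solutions exist.

Yes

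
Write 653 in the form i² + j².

We need to find integers i, j > 0 such that i² + j² = 653.
Trying i = 13: j² = 653 - 13² = 653 - 169 = 484
j = 22
Check: 13² + 22² = 169 + 484 = 653 ✓

653 = 13² + 22²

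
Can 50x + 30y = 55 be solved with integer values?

Step 1: Compute gcd(50, 30).
gcd(50, 30) = 10

Step 2: Check divisibility.
Does 10 divide 55? 55 = 10 x 5 + 5, so no.

By the theorem on linear Diophantine equations, 50x + 30y = 55 has integer solutions if and only if gcd(50, 30) divides 55. Since 10 does not divide 55, no solutions exist.

No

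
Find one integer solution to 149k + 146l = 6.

Step 1: Check solvability.
gcd(149, 146) = 1
Since 1 divides 6, solutions exist.

Step 2: Apply extended Euclidean algorithm to find gcd.
We find integers such that 149*x0 + 146*y0 = 1

Step 3: Scale the particular solution.
Multiply by 6/1 = 6:
k = 294, l = -300

Step 4: Verify.
149*(294) + 146*(-300) = 6 = 6 ✓

k = 294, l = -300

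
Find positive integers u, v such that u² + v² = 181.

Search for u with 181 - u² a perfect square.
u = 9: 181 - 9² = 181 - 81 = 100 = 10² ✓
So u = 9, v = 10.

u = 9, v = 10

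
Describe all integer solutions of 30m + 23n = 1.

Step 1: Compute gcd(30, 23) = 1.
Since 1 divides 1, solutions exist.

Step 2: Find a particular solution using extended Euclidean algorithm.
We get m₀ = 10, n₀ = -13.
Check: 30*10 + 23*-13 = 1 = 1 ✓

Step 3: Write the general solution.
m = 10 + (23/1)t = 10 + 23t
n = -13 - (30/1)t = -13 - 30t
for any integer t.

m = 10 + 23t, n = -13 - 30t for integer t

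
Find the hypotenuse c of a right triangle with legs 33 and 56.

c² = a² + b² = 33² + 56² = 1089 + 3136 = 4225
c = 65

65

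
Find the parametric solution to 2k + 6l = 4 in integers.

Step 1: Compute gcd(2, 6) = 2.
Since 2 divides 4, solutions exist.

Step 2: Find a particular solution using extended Euclidean algorithm.
We get k₀ = 2, l₀ = 0.
Check: 2*2 + 6*0 = 4 = 4 ✓

Step 3: Write the general solution.
k = 2 + (6/2)t = 2 + 3t
l = 0 - (2/2)t = 0 - 1t
for any integer t.

k = 2 + 3t, l = 0 - 1t for integer t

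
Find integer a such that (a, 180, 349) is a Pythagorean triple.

a² = c² - b² = 349² - 180² = 121801 - 32400 = 89401
a = sqrt(89401) = 299

299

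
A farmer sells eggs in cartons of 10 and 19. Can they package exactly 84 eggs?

We need non-negative a, b with 10a + 19b = 84.
gcd(10, 19) = 1 divides 84, but no a in [0, 8] gives non-negative b.

No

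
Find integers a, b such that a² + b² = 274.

We need to find integers a, b > 0 such that a² + b² = 274.
Trying a = 7: b² = 274 - 7² = 274 - 49 = 225
b = 15
Check: 7² + 15² = 49 + 225 = 274 ✓

274 = 7² + 15²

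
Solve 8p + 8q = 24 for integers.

Step 1: Check solvability.
gcd(8, 8) = 8
Since 8 divides 24, solutions exist.

Step 2: Apply extended Euclidean algorithm to find gcd.
We find integers such that 8*x0 + 8*y0 = 8

Step 3: Scale the particular solution.
Multiply by 24/8 = 3:
p = 0, q = 3

Step 4: Verify.
8*(0) + 8*(3) = 24 = 24 ✓

p = 0, q = 3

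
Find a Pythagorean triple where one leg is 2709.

We need the other leg and hypotenuse such that 2709² + x² = c².
Take x = 6188, c = 6755: 2709² + 6188² = 7338681 + 38291344 = 45630025 = 6755² ✓
Triple: (2709, 6188, 6755)

(2709, 6188, 6755)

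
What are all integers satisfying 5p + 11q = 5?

Step 1: Compute gcd(5, 11) = 1.
Since 1 divides 5, solutions exist.

Step 2: Find a particular solution using extended Euclidean algorithm.
We get p₀ = -10, q₀ = 5.
Check: 5*-10 + 11*5 = 5 = 5 ✓

Step 3: Write the general solution.
p = -10 + (11/1)t = -10 + 11t
q = 5 - (5/1)t = 5 - 5t
for any integer t.

p = -10 + 11t, q = 5 - 5t for integer t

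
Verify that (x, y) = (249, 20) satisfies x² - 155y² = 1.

Compute x² = 249² = 62001
Compute 155y² = 155·20² = 155·400 = 62000
x² - 155y² = 62001 - 62000 = 1
Since this equals 1, (249, 20) is a solution.

Yes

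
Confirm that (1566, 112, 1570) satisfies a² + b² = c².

Compute a² + b² = 1566² + 112² = 2452356 + 12544 = 2464900
Compute c² = 1570² = 2464900
Since 2464900 = 2464900, confirmed.

Yes, it is a Pythagorean triple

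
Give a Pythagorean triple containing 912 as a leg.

We need the other leg and hypotenuse such that 912² + x² = c².
Take x = 215, c = 937: 912² + 215² = 831744 + 46225 = 877969 = 937² ✓
Triple: (215, 912, 937)

(215, 912, 937)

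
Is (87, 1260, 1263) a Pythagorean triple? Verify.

Compute a² + b² = 87² + 1260² = 7569 + 1587600 = 1595169
Compute c² = 1263² = 1595169
Since 1595169 = 1595169, confirmed.

Yes, it is a Pythagorean triple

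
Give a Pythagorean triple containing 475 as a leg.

We need the other leg and hypotenuse such that 475² + x² = c².
Take x = 132, c = 493: 475² + 132² = 225625 + 17424 = 243049 = 493² ✓
Triple: (475, 132, 493)

(475, 132, 493)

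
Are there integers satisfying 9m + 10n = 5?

Step 1: Compute gcd(9, 10).
gcd(9, 10) = 1

Step 2: Check divisibility.
Does 1 divide 5? 5 = 1 x 5, so yes.

By the theorem on linear Diophantine equations, 9m + 10n = 5 has integer solutions if and only if gcd(9, 10) divides 5. Since 1 | 5, solutions exist.

Yes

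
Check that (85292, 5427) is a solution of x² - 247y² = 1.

Compute x² = 85292² = 7274725264
Compute 247y² = 247·5427² = 247·29452329 = 7274725263
x² - 247y² = 7274725264 - 7274725263 = 1
Since this equals 1, (85292, 5427) is a solution.

Yes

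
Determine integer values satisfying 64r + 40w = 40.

Step 1: Check solvability.
gcd(64, 40) = 8
Since 8 divides 40, solutions exist.

Step 2: Apply extended Euclidean algorithm to find gcd.
We find integers such that 64*x0 + 40*y0 = 8

Step 3: Scale the particular solution.
Multiply by 40/8 = 5:
r = 10, w = -15

Step 4: Verify.
64*(10) + 40*(-15) = 40 = 40 ✓

r = 10, w = -15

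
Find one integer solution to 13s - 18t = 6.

Step 1: Check solvability.
gcd(13, 18) = 1
Since 1 divides 6, solutions exist.

Step 2: Apply extended Euclidean algorithm to find gcd.
We find integers such that 13*x0 + 18*y0 = 1

Step 3: Scale the particular solution.
Multiply by 6/1 = 6:
s = 42, t = 30

Step 4: Verify.
13*(42) - 18*(30) = 6 = 6 ✓

s = 42, t = 30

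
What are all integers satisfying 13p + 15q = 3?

Step 1: Compute gcd(13, 15) = 1.
Since 1 divides 3, solutions exist.

Step 2: Find a particular solution using extended Euclidean algorithm.
We get p₀ = 21, q₀ = -18.
Check: 13*21 + 15*-18 = 3 = 3 ✓

Step 3: Write the general solution.
p = 21 + (15/1)t = 21 + 15t
q = -18 - (13/1)t = -18 - 13t
for any integer t.

p = 21 + 15t, q = -18 - 13t for integer t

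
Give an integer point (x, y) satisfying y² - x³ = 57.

Try small integer x values and check whether x³ + 57 is a perfect square.
x = 7: x³ + 57 = 7³ + 57 = 343 + 57 = 400
Is 400 a perfect square? 20² = 400 ✓
So (x, y) = (7, 20) is a solution.

x = 7, y = 20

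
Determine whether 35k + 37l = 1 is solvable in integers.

Step 1: Compute gcd(35, 37).
gcd(35, 37) = 1

Step 2: Check divisibility.
Does 1 divide 1? 1 = 1 x 1, so yes.

By the theorem on linear Diophantine equations, 35k + 37l = 1 has integer solutions if and only if gcd(35, 37) divides 1. Since 1 | 1, solutions exist.

Yes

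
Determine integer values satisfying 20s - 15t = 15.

Step 1: Check solvability.
gcd(20, 15) = 5
Since 5 divides 15, solutions exist.

Step 2: Apply extended Euclidean algorithm to find gcd.
We find integers such that 20*x0 + 15*y0 = 5

Step 3: Scale the particular solution.
Multiply by 15/5 = 3:
s = 3, t = 3

Step 4: Verify.
20*(3) - 15*(3) = 15 = 15 ✓

s = 3, t = 3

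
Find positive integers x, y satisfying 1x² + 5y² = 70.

Try small values of x and check whether (70 - 1x²)/5 is a perfect square.
x = 5: 1·5² = 25, so 5y² = 70 - 25 = 45, giving y² = 9, y = 3.
Check: 1·5² + 5·3² = 25 + 45 = 70 ✓

x = 5, y = 3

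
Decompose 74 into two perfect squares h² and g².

We need to find integers h, g > 0 such that h² + g² = 74.
Trying h = 5: g² = 74 - 5² = 74 - 25 = 49
g = 7
Check: 5² + 7² = 25 + 49 = 74 ✓

74 = 5² + 7²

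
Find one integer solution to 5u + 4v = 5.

Step 1: Check solvability.
gcd(5, 4) = 1
Since 1 divides 5, solutions exist.

Step 2: Apply extended Euclidean algorithm to find gcd.
We find integers such that 5*x0 + 4*y0 = 1

Step 3: Scale the particular solution.
Multiply by 5/1 = 5:
u = 5, v = -5

Step 4: Verify.
5*(5) + 4*(-5) = 5 = 5 ✓

u = 5, v = -5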